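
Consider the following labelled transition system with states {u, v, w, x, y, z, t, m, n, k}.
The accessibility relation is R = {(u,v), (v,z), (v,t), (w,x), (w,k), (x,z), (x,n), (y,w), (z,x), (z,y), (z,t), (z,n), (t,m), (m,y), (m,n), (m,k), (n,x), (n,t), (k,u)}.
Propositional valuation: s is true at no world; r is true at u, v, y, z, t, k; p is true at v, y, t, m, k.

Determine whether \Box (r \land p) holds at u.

At u: \Box (r \land p) requires r \land p at every successor {v}.
  At v: r \land p is true.
So \Box (r \land p) is true at u.

Yes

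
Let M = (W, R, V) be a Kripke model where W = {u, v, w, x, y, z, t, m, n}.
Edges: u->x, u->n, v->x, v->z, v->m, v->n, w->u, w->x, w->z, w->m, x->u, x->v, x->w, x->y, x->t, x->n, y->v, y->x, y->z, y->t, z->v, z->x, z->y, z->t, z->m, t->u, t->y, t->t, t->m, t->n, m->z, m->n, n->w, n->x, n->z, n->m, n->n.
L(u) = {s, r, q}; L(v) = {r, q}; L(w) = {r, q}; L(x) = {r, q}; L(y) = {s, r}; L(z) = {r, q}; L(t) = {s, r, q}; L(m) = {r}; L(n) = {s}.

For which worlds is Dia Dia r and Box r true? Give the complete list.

w, y, z

Let φ = Dia Dia r and Box r. Evaluate φ at each world:
  u (successors {x, n}): φ is false.
  v (successors {x, z, m, n}): φ is false.
  w (successors {u, x, z, m}): φ is true.
  x (successors {u, v, w, y, t, n}): φ is false.
  y (successors {v, x, z, t}): φ is true.
  z (successors {v, x, y, t, m}): φ is true.
  t (successors {u, y, t, m, n}): φ is false.
  m (successors {z, n}): φ is false.
  n (successors {w, x, z, m, n}): φ is false.
For instance, at u:
  At u: Dia Dia r is true, Box r is false, so Dia Dia r and Box r is false.
    At u: Dia Dia r requires Dia r at some successor in {x, n}.
      Dia r holds at x, so Dia Dia r is true at u.
    At u: Box r requires r at every successor {x, n}.
      r fails at n, so Box r is false at u.
Satisfying worlds: {w, y, z}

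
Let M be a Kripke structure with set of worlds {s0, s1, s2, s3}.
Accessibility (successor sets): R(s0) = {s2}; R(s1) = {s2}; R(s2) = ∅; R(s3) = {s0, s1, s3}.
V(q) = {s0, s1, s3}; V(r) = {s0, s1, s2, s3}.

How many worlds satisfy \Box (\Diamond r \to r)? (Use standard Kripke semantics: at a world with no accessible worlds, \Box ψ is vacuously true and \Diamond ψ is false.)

4

Recall that \Box ψ holds at a world iff ψ holds at every accessible world, and \Diamond ψ holds iff ψ holds at some accessible world.
Let φ = \Box (\Diamond r \to r). Evaluate φ at each world:
  s0 (successors {s2}): φ is true.
  s1 (successors {s2}): φ is true.
  s2 (successors ∅): φ is true.
  s3 (successors {s0, s1, s3}): φ is true.
For instance, at s3:
  At s3: \Box (\Diamond r \to r) requires \Diamond r \to r at every successor {s0, s1, s3}.
      At s0: \Diamond r is true, r is true, so \Diamond r \to r is true.
      At s1: \Diamond r is true, r is true, so \Diamond r \to r is true.
      At s3: \Diamond r is true, r is true, so \Diamond r \to r is true.
  So \Box (\Diamond r \to r) is true at s3.
Satisfying worlds: {s0, s1, s2, s3}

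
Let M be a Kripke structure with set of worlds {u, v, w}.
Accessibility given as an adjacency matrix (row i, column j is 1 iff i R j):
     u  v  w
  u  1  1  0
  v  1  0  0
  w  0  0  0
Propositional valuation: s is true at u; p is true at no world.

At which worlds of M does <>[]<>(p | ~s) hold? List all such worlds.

Recall that []ψ holds at a world iff ψ holds at every accessible world, and <>ψ holds iff ψ holds at some accessible world.
Let φ = <>[]<>(p | ~s). Evaluate φ at each world:
  u (successors {u, v}): φ is true.
  v (successors {u}): φ is false.
  w (successors ∅): φ is false.
For instance, at u:
  At u: <>[]<>(p | ~s) requires []<>(p | ~s) at some successor in {u, v}.
    []<>(p | ~s) holds at v, so <>[]<>(p | ~s) is true at u.
      At v: []<>(p | ~s) requires <>(p | ~s) at every successor {u}.
        At u: <>(p | ~s) is true.
      So []<>(p | ~s) is true at v.
Satisfying worlds: {u}

u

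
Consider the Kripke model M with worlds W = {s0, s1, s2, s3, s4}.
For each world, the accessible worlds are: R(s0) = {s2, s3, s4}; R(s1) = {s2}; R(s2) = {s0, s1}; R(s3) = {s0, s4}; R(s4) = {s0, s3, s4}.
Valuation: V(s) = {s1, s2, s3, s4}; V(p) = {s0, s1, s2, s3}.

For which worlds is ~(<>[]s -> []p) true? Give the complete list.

Let φ = ~(<>[]s -> []p). Evaluate φ at each world:
  s0 (successors {s2, s3, s4}): φ is false.
  s1 (successors {s2}): φ is false.
  s2 (successors {s0, s1}): φ is false.
  s3 (successors {s0, s4}): φ is true.
  s4 (successors {s0, s3, s4}): φ is true.
For instance, at s2:
  At s2: <>[]s -> []p is true, so ~(<>[]s -> []p) is false.
    At s2: <>[]s is true, []p is true, so <>[]s -> []p is true.
      At s2: <>[]s requires []s at some successor in {s0, s1}.
        []s holds at s0, so <>[]s is true at s2.
      At s2: []p requires p at every successor {s0, s1}.
        At s0: p is true.
        At s1: p is true.
      So []p is true at s2.
Satisfying worlds: {s3, s4}

s3, s4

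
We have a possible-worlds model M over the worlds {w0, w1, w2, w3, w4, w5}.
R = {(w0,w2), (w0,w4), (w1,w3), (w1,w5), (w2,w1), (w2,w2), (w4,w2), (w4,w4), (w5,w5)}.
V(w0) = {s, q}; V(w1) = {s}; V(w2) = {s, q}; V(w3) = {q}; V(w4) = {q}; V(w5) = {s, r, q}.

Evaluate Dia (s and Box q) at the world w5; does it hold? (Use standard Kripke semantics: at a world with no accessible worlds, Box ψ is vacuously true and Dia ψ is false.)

At w5: Dia (s and Box q) requires s and Box q at some successor in {w5}.
  s and Box q holds at w5, so Dia (s and Box q) is true at w5.
    At w5: s is true, Box q is true, so s and Box q is true.
      At w5: Box q requires q at every successor {w5}.
        At w5: q is true.
      So Box q is true at w5.

Yes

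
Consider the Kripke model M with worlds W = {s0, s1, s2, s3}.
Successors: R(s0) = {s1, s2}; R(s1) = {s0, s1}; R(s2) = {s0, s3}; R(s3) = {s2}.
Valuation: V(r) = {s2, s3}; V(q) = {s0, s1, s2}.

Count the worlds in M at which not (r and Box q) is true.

3

Let φ = not (r and Box q). Evaluate φ at each world:
  s0 (successors {s1, s2}): φ is true.
  s1 (successors {s0, s1}): φ is true.
  s2 (successors {s0, s3}): φ is true.
  s3 (successors {s2}): φ is false.
For instance, at s0:
  At s0: r and Box q is false, so not (r and Box q) is true.
    At s0: r is false, Box q is true, so r and Box q is false.
      At s0: Box q requires q at every successor {s1, s2}.
        At s1: q is true.
        At s2: q is true.
      So Box q is true at s0.
Satisfying worlds: {s0, s1, s2}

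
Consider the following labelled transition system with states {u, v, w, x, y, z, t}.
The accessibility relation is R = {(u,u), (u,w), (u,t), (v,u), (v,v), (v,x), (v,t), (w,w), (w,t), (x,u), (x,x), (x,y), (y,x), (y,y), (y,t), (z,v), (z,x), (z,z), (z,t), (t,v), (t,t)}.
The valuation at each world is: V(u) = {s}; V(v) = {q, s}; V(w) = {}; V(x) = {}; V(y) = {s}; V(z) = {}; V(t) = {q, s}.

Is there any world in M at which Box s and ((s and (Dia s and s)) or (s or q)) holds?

Yes

Let φ = Box s and ((s and (Dia s and s)) or (s or q)). Evaluate φ at each world:
  u (successors {u, w, t}): φ is false.
  v (successors {u, v, x, t}): φ is false.
  w (successors {w, t}): φ is false.
  x (successors {u, x, y}): φ is false.
  y (successors {x, y, t}): φ is false.
  z (successors {v, x, z, t}): φ is false.
  t (successors {v, t}): φ is true.
Detail at t (witness):
  At t: Box s is true, (s and (Dia s and s)) or (s or q) is true, so Box s and ((s and (Dia s and s)) or (s or q)) is true.
    At t: Box s requires s at every successor {v, t}.
      At v: s is true.
      At t: s is true.
    So Box s is true at t.
    At t: s and (Dia s and s) is true, s or q is true, so (s and (Dia s and s)) or (s or q) is true.
      At t: s is true, Dia s and s is true, so s and (Dia s and s) is true.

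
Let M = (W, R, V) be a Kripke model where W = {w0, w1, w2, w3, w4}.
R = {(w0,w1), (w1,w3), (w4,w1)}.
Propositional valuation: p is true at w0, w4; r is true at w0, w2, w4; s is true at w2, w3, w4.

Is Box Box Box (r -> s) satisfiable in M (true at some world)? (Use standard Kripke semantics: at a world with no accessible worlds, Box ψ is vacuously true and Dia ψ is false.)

Yes

Let φ = Box Box Box (r -> s). Evaluate φ at each world:
  w0 (successors {w1}): φ is true.
  w1 (successors {w3}): φ is true.
  w2 (successors ∅): φ is true.
  w3 (successors ∅): φ is true.
  w4 (successors {w1}): φ is true.
Detail at w0 (witness):
  At w0: Box Box Box (r -> s) requires Box Box (r -> s) at every successor {w1}.
      At w1: Box Box (r -> s) requires Box (r -> s) at every successor {w3}.
        At w3: Box (r -> s) is true.
      So Box Box (r -> s) is true at w1.
  So Box Box Box (r -> s) is true at w0.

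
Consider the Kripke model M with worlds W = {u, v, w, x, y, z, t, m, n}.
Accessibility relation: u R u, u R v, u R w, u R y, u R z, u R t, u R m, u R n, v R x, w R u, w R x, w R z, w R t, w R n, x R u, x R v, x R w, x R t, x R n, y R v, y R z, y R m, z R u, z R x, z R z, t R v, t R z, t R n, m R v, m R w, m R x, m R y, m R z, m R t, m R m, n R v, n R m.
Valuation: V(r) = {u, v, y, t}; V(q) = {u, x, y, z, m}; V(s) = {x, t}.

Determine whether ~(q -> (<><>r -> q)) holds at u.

At u: q -> (<><>r -> q) is true, so ~(q -> (<><>r -> q)) is false.
  At u: q is true, <><>r -> q is true, so q -> (<><>r -> q) is true.
    At u: <><>r is true, q is true, so <><>r -> q is true.
      At u: <><>r requires <>r at some successor in {u, v, w, y, z, t, m, n}.
        <>r holds at u, so <><>r is true at u.

No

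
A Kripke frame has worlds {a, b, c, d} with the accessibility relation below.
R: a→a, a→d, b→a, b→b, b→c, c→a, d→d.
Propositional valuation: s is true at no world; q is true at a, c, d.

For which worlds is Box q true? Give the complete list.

Let φ = Box q. Evaluate φ at each world:
  a (successors {a, d}): φ is true.
  b (successors {a, b, c}): φ is false.
  c (successors {a}): φ is true.
  d (successors {d}): φ is true.
For instance, at b:
  At b: Box q requires q at every successor {a, b, c}.
    q fails at b, so Box q is false at b.
Satisfying worlds: {a, c, d}

a, c, d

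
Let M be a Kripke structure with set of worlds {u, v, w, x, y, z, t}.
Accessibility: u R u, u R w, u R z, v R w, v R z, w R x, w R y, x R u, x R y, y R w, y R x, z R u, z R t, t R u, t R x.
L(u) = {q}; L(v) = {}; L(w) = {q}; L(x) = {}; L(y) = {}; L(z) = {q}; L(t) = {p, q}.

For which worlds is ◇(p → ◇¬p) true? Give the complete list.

Let φ = ◇(p → ◇¬p). Evaluate φ at each world:
  u (successors {u, w, z}): φ is true.
  v (successors {w, z}): φ is true.
  w (successors {x, y}): φ is true.
  x (successors {u, y}): φ is true.
  y (successors {w, x}): φ is true.
  z (successors {u, t}): φ is true.
  t (successors {u, x}): φ is true.
For instance, at u:
  At u: ◇(p → ◇¬p) requires p → ◇¬p at some successor in {u, w, z}.
    p → ◇¬p holds at u, so ◇(p → ◇¬p) is true at u.
      At u: p is false, ◇¬p is true, so p → ◇¬p is true.
Satisfying worlds: {u, v, w, x, y, z, t}

u, v, w, x, y, z, t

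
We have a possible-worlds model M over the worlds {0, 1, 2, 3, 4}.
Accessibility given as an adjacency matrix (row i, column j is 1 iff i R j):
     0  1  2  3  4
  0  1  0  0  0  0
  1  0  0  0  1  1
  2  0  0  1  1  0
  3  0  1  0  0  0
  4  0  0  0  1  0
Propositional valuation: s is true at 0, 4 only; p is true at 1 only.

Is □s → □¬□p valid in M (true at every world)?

Yes

Let φ = □s → □¬□p. Evaluate φ at each world:
  0 (successors {0}): φ is true.
  1 (successors {3, 4}): φ is true.
  2 (successors {2, 3}): φ is true.
  3 (successors {1}): φ is true.
  4 (successors {3}): φ is true.
For instance, at 1:
  At 1: □s is false, □¬□p is false, so □s → □¬□p is true.
    At 1: □s requires s at every successor {3, 4}.
      s fails at 3, so □s is false at 1.
    At 1: □¬□p requires ¬□p at every successor {3, 4}.
      ¬□p fails at 3, so □¬□p is false at 1.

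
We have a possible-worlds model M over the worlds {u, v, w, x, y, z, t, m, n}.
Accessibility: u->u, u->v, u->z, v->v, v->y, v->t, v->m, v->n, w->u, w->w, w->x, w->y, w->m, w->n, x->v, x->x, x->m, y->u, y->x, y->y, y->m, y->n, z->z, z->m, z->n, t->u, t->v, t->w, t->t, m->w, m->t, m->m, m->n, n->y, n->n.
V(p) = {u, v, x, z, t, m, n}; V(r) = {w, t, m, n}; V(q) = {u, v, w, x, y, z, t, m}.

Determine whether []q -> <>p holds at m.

Recall that []ψ holds at a world iff ψ holds at every accessible world, and <>ψ holds iff ψ holds at some accessible world.
At m: []q is false, <>p is true, so []q -> <>p is true.
  At m: []q requires q at every successor {w, t, m, n}.
    q fails at n, so []q is false at m.
  At m: <>p requires p at some successor in {w, t, m, n}.
    p holds at t, so <>p is true at m.

Yes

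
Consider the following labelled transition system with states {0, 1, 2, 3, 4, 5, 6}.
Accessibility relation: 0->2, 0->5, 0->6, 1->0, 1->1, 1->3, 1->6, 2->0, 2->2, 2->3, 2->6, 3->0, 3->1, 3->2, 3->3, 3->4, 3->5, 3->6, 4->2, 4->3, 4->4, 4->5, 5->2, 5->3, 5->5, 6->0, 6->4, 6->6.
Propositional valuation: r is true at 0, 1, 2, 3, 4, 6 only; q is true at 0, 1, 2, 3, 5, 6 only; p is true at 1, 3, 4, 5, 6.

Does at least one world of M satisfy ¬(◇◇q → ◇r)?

Let φ = ¬(◇◇q → ◇r). Evaluate φ at each world:
  0 (successors {2, 5, 6}): φ is false.
  1 (successors {0, 1, 3, 6}): φ is false.
  2 (successors {0, 2, 3, 6}): φ is false.
  3 (successors {0, 1, 2, 3, 4, 5, 6}): φ is false.
  4 (successors {2, 3, 4, 5}): φ is false.
  5 (successors {2, 3, 5}): φ is false.
  6 (successors {0, 4, 6}): φ is false.
For instance, at 4:
  At 4: ◇◇q → ◇r is true, so ¬(◇◇q → ◇r) is false.
    At 4: ◇◇q is true, ◇r is true, so ◇◇q → ◇r is true.
      At 4: ◇◇q requires ◇q at some successor in {2, 3, 4, 5}.
        ◇q holds at 2, so ◇◇q is true at 4.
      At 4: ◇r requires r at some successor in {2, 3, 4, 5}.
        r holds at 2, so ◇r is true at 4.

No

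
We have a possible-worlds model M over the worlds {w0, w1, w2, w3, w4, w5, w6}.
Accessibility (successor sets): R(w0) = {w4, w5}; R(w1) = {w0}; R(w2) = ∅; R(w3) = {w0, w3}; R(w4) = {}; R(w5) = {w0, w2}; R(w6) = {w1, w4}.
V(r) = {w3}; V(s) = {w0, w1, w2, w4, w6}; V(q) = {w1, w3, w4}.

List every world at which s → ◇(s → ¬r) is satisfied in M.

w0, w1, w3, w5, w6

Let φ = s → ◇(s → ¬r). Evaluate φ at each world:
  w0 (successors {w4, w5}): φ is true.
  w1 (successors {w0}): φ is true.
  w2 (successors ∅): φ is false.
  w3 (successors {w0, w3}): φ is true.
  w4 (successors ∅): φ is false.
  w5 (successors {w0, w2}): φ is true.
  w6 (successors {w1, w4}): φ is true.
For instance, at w5:
  At w5: s is false, ◇(s → ¬r) is true, so s → ◇(s → ¬r) is true.
    At w5: ◇(s → ¬r) requires s → ¬r at some successor in {w0, w2}.
      s → ¬r holds at w0, so ◇(s → ¬r) is true at w5.
Satisfying worlds: {w0, w1, w3, w5, w6}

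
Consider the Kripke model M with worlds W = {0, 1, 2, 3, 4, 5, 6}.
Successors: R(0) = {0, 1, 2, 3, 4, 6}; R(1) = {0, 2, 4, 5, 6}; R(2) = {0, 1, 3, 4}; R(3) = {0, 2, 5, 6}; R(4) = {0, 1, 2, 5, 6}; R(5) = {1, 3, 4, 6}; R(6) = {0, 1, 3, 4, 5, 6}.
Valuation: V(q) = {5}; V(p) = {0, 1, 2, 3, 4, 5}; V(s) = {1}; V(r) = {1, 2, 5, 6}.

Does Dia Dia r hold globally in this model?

Yes

Recall that Dia ψ holds at a world iff ψ holds at some accessible world.
Let φ = Dia Dia r. Evaluate φ at each world:
  0 (successors {0, 1, 2, 3, 4, 6}): φ is true.
  1 (successors {0, 2, 4, 5, 6}): φ is true.
  2 (successors {0, 1, 3, 4}): φ is true.
  3 (successors {0, 2, 5, 6}): φ is true.
  4 (successors {0, 1, 2, 5, 6}): φ is true.
  5 (successors {1, 3, 4, 6}): φ is true.
  6 (successors {0, 1, 3, 4, 5, 6}): φ is true.
For instance, at 3:
  At 3: Dia Dia r requires Dia r at some successor in {0, 2, 5, 6}.
    Dia r holds at 0, so Dia Dia r is true at 3.
      At 0: Dia r requires r at some successor in {0, 1, 2, 3, 4, 6}.
        r holds at 1, so Dia r is true at 0.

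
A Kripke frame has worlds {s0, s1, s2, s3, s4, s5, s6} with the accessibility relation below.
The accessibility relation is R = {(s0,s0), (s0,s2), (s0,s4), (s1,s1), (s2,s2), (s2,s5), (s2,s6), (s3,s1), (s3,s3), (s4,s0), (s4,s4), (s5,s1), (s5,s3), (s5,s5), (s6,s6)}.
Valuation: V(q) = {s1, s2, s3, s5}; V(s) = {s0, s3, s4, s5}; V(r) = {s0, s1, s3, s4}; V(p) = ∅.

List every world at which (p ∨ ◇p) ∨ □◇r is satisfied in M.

Recall that □ψ holds at a world iff ψ holds at every accessible world, and ◇ψ holds iff ψ holds at some accessible world.
Let φ = (p ∨ ◇p) ∨ □◇r. Evaluate φ at each world:
  s0 (successors {s0, s2, s4}): φ is false.
  s1 (successors {s1}): φ is true.
  s2 (successors {s2, s5, s6}): φ is false.
  s3 (successors {s1, s3}): φ is true.
  s4 (successors {s0, s4}): φ is true.
  s5 (successors {s1, s3, s5}): φ is true.
  s6 (successors {s6}): φ is false.
For instance, at s3:
  At s3: p ∨ ◇p is false, □◇r is true, so (p ∨ ◇p) ∨ □◇r is true.
    At s3: p is false, ◇p is false, so p ∨ ◇p is false.
      At s3: ◇p requires p at some successor in {s1, s3}.
        At s1: p is false.
        At s3: p is false.
      So ◇p is false at s3.
    At s3: □◇r requires ◇r at every successor {s1, s3}.
      At s1: ◇r is true.
      At s3: ◇r is true.
    So □◇r is true at s3.
Satisfying worlds: {s1, s3, s4, s5}

s1, s3, s4, s5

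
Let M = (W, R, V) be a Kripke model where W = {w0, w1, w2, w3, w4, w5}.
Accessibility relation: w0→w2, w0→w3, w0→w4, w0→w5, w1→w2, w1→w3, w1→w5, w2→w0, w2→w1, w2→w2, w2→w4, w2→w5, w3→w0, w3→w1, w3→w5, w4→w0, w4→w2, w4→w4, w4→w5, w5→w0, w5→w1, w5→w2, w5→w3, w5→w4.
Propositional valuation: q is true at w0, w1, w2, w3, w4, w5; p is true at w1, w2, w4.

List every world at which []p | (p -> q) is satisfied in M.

Recall that []ψ holds at a world iff ψ holds at every accessible world, and <>ψ holds iff ψ holds at some accessible world.
Let φ = []p | (p -> q). Evaluate φ at each world:
  w0 (successors {w2, w3, w4, w5}): φ is true.
  w1 (successors {w2, w3, w5}): φ is true.
  w2 (successors {w0, w1, w2, w4, w5}): φ is true.
  w3 (successors {w0, w1, w5}): φ is true.
  w4 (successors {w0, w2, w4, w5}): φ is true.
  w5 (successors {w0, w1, w2, w3, w4}): φ is true.
For instance, at w2:
  At w2: []p is false, p -> q is true, so []p | (p -> q) is true.
    At w2: []p requires p at every successor {w0, w1, w2, w4, w5}.
      p fails at w0, so []p is false at w2.
Satisfying worlds: {w0, w1, w2, w3, w4, w5}

w0, w1, w2, w3, w4, w5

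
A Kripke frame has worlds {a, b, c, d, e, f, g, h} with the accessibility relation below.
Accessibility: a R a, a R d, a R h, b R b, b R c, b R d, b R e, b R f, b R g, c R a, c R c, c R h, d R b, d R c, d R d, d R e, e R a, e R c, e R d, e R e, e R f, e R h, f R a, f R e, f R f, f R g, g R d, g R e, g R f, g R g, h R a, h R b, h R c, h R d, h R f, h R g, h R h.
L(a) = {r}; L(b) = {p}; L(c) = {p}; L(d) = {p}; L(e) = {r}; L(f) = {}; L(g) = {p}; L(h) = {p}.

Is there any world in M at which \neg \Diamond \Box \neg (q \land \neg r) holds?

No

Let φ = \neg \Diamond \Box \neg (q \land \neg r). Evaluate φ at each world:
  a (successors {a, d, h}): φ is false.
  b (successors {b, c, d, e, f, g}): φ is false.
  c (successors {a, c, h}): φ is false.
  d (successors {b, c, d, e}): φ is false.
  e (successors {a, c, d, e, f, h}): φ is false.
  f (successors {a, e, f, g}): φ is false.
  g (successors {d, e, f, g}): φ is false.
  h (successors {a, b, c, d, f, g, h}): φ is false.
For instance, at e:
  At e: \Diamond \Box \neg (q \land \neg r) is true, so \neg \Diamond \Box \neg (q \land \neg r) is false.
    At e: \Diamond \Box \neg (q \land \neg r) requires \Box \neg (q \land \neg r) at some successor in {a, c, d, e, f, h}.
      \Box \neg (q \land \neg r) holds at a, so \Diamond \Box \neg (q \land \neg r) is true at e.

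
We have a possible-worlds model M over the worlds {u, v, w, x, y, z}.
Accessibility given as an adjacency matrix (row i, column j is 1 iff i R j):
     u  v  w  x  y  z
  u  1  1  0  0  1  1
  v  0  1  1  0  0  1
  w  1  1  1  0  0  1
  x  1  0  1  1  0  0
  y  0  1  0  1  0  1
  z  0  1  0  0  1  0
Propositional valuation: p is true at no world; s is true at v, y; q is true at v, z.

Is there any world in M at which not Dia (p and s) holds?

Yes

Recall that Dia ψ holds at a world iff ψ holds at some accessible world.
Let φ = not Dia (p and s). Evaluate φ at each world:
  u (successors {u, v, y, z}): φ is true.
  v (successors {v, w, z}): φ is true.
  w (successors {u, v, w, z}): φ is true.
  x (successors {u, w, x}): φ is true.
  y (successors {v, x, z}): φ is true.
  z (successors {v, y}): φ is true.
Detail at u (witness):
  At u: Dia (p and s) is false, so not Dia (p and s) is true.
    At u: Dia (p and s) requires p and s at some successor in {u, v, y, z}.
      At u: p and s is false.
      At v: p and s is false.
      At y: p and s is false.
      At z: p and s is false.
    So Dia (p and s) is false at u.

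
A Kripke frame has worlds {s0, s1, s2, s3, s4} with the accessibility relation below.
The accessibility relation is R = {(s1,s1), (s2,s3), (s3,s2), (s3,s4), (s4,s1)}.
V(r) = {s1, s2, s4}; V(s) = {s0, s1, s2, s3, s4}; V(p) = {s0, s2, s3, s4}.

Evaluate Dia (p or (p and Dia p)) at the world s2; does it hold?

Recall that Dia ψ holds at a world iff ψ holds at some accessible world.
At s2: Dia (p or (p and Dia p)) requires p or (p and Dia p) at some successor in {s3}.
  p or (p and Dia p) holds at s3, so Dia (p or (p and Dia p)) is true at s2.
    At s3: p is true, p and Dia p is true, so p or (p and Dia p) is true.
      At s3: p is true, Dia p is true, so p and Dia p is true.

Yes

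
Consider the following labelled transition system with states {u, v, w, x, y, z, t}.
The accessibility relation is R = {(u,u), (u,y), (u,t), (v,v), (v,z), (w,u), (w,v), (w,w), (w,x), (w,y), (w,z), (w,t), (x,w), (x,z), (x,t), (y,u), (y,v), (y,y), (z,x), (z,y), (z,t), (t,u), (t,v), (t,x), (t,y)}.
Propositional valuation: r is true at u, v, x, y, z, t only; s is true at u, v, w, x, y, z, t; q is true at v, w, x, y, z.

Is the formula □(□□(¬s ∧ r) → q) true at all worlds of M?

Recall that □ψ holds at a world iff ψ holds at every accessible world, and ◇ψ holds iff ψ holds at some accessible world.
Let φ = □(□□(¬s ∧ r) → q). Evaluate φ at each world:
  u (successors {u, y, t}): φ is true.
  v (successors {v, z}): φ is true.
  w (successors {u, v, w, x, y, z, t}): φ is true.
  x (successors {w, z, t}): φ is true.
  y (successors {u, v, y}): φ is true.
  z (successors {x, y, t}): φ is true.
  t (successors {u, v, x, y}): φ is true.
For instance, at v:
  At v: □(□□(¬s ∧ r) → q) requires □□(¬s ∧ r) → q at every successor {v, z}.
      At v: □□(¬s ∧ r) is false, q is true, so □□(¬s ∧ r) → q is true.
      At z: □□(¬s ∧ r) is false, q is true, so □□(¬s ∧ r) → q is true.
  So □(□□(¬s ∧ r) → q) is true at v.

Yes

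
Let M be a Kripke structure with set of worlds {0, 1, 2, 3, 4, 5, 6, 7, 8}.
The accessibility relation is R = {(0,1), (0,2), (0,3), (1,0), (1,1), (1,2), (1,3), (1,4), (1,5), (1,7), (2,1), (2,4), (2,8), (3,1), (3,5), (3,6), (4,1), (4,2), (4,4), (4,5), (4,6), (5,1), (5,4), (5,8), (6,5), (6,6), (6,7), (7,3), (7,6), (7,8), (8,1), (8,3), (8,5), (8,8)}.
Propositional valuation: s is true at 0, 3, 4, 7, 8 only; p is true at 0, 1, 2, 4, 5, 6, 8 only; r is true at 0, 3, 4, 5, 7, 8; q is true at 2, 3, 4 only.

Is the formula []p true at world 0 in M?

No

At 0: []p requires p at every successor {1, 2, 3}.
  p fails at 3, so []p is false at 0.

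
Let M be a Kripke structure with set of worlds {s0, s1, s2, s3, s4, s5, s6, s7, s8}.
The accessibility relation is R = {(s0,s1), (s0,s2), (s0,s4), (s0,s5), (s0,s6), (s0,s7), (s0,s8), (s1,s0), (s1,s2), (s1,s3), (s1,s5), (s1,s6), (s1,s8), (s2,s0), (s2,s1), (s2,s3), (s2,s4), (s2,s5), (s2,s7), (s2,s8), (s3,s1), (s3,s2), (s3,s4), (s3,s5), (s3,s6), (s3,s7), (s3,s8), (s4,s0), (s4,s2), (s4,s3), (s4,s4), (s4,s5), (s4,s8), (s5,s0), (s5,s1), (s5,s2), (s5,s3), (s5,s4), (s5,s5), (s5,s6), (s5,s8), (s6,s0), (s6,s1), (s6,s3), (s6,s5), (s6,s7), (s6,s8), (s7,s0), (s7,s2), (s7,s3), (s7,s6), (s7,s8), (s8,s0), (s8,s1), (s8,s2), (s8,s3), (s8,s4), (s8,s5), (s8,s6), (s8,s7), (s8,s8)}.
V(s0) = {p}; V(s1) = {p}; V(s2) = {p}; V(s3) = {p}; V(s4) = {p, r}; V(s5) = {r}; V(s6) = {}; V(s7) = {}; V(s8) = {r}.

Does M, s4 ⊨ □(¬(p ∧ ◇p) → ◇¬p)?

At s4: □(¬(p ∧ ◇p) → ◇¬p) requires ¬(p ∧ ◇p) → ◇¬p at every successor {s0, s2, s3, s4, s5, s8}.
  At s0: ¬(p ∧ ◇p) → ◇¬p is true.
  At s2: ¬(p ∧ ◇p) → ◇¬p is true.
  At s3: ¬(p ∧ ◇p) → ◇¬p is true.
  At s4: ¬(p ∧ ◇p) → ◇¬p is true.
  At s5: ¬(p ∧ ◇p) → ◇¬p is true.
  At s8: ¬(p ∧ ◇p) → ◇¬p is true.
So □(¬(p ∧ ◇p) → ◇¬p) is true at s4.

Yes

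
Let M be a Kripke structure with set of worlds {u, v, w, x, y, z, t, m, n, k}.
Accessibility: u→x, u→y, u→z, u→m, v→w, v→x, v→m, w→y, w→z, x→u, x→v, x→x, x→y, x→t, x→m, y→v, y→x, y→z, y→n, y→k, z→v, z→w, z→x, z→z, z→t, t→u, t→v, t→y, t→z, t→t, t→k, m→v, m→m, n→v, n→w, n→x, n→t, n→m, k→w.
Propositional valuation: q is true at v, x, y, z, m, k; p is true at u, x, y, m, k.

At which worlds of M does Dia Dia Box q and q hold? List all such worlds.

Recall that Box ψ holds at a world iff ψ holds at every accessible world, and Dia ψ holds iff ψ holds at some accessible world.
Let φ = Dia Dia Box q and q. Evaluate φ at each world:
  u (successors {x, y, z, m}): φ is false.
  v (successors {w, x, m}): φ is true.
  w (successors {y, z}): φ is false.
  x (successors {u, v, x, y, t, m}): φ is true.
  y (successors {v, x, z, n, k}): φ is true.
  z (successors {v, w, x, z, t}): φ is true.
  t (successors {u, v, y, z, t, k}): φ is false.
  m (successors {v, m}): φ is true.
  n (successors {v, w, x, t, m}): φ is false.
  k (successors {w}): φ is false.
For instance, at w:
  At w: Dia Dia Box q is true, q is false, so Dia Dia Box q and q is false.
    At w: Dia Dia Box q requires Dia Box q at some successor in {y, z}.
      Dia Box q holds at z, so Dia Dia Box q is true at w.
Satisfying worlds: {v, x, y, z, m}

v, x, y, z, m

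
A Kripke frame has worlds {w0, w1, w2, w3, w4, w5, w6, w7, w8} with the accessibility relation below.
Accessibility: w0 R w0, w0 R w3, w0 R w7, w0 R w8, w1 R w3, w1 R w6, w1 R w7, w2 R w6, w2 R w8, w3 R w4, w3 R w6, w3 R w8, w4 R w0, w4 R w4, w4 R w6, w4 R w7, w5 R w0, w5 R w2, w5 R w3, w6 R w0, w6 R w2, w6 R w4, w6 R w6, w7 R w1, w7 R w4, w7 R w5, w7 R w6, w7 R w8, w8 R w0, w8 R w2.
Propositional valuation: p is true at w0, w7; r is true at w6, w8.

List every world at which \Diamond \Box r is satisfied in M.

w5, w6, w8

Recall that \Box ψ holds at a world iff ψ holds at every accessible world, and \Diamond ψ holds iff ψ holds at some accessible world.
Let φ = \Diamond \Box r. Evaluate φ at each world:
  w0 (successors {w0, w3, w7, w8}): φ is false.
  w1 (successors {w3, w6, w7}): φ is false.
  w2 (successors {w6, w8}): φ is false.
  w3 (successors {w4, w6, w8}): φ is false.
  w4 (successors {w0, w4, w6, w7}): φ is false.
  w5 (successors {w0, w2, w3}): φ is true.
  w6 (successors {w0, w2, w4, w6}): φ is true.
  w7 (successors {w1, w4, w5, w6, w8}): φ is false.
  w8 (successors {w0, w2}): φ is true.
For instance, at w4:
  At w4: \Diamond \Box r requires \Box r at some successor in {w0, w4, w6, w7}.
    At w0: \Box r is false.
    At w4: \Box r is false.
    At w6: \Box r is false.
    At w7: \Box r is false.
  So \Diamond \Box r is false at w4.
Satisfying worlds: {w5, w6, w8}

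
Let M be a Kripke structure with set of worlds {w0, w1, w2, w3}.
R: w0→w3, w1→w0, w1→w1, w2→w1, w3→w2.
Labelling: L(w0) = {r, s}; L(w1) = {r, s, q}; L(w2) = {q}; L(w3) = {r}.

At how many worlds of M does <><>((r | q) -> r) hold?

3

Let φ = <><>((r | q) -> r). Evaluate φ at each world:
  w0 (successors {w3}): φ is false.
  w1 (successors {w0, w1}): φ is true.
  w2 (successors {w1}): φ is true.
  w3 (successors {w2}): φ is true.
For instance, at w0:
  At w0: <><>((r | q) -> r) requires <>((r | q) -> r) at some successor in {w3}.
    At w3: <>((r | q) -> r) is false.
  So <><>((r | q) -> r) is false at w0.
Satisfying worlds: {w1, w2, w3}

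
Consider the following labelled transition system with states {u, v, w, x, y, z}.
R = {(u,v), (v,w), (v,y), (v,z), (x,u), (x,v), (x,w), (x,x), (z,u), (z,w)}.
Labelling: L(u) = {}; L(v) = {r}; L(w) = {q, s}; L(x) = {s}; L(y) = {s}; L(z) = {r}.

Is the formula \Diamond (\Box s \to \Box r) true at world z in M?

Recall that \Box ψ holds at a world iff ψ holds at every accessible world, and \Diamond ψ holds iff ψ holds at some accessible world.
At z: \Diamond (\Box s \to \Box r) requires \Box s \to \Box r at some successor in {u, w}.
  \Box s \to \Box r holds at u, so \Diamond (\Box s \to \Box r) is true at z.
    At u: \Box s is false, \Box r is true, so \Box s \to \Box r is true.
      At u: \Box s requires s at every successor {v}.
        s fails at v, so \Box s is false at u.
      At u: \Box r requires r at every successor {v}.
        At v: r is true.
      So \Box r is true at u.

Yes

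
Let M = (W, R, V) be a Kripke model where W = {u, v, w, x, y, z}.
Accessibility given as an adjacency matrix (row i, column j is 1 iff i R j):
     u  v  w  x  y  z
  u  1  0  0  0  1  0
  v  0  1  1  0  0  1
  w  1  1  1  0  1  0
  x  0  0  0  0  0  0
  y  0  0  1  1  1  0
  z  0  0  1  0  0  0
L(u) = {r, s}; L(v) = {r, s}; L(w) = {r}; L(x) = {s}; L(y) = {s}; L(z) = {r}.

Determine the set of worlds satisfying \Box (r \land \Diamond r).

v, x, z

Let φ = \Box (r \land \Diamond r). Evaluate φ at each world:
  u (successors {u, y}): φ is false.
  v (successors {v, w, z}): φ is true.
  w (successors {u, v, w, y}): φ is false.
  x (successors ∅): φ is true.
  y (successors {w, x, y}): φ is false.
  z (successors {w}): φ is true.
For instance, at w:
  At w: \Box (r \land \Diamond r) requires r \land \Diamond r at every successor {u, v, w, y}.
    r \land \Diamond r fails at y, so \Box (r \land \Diamond r) is false at w.
      At y: r is false, \Diamond r is true, so r \land \Diamond r is false.
Satisfying worlds: {v, x, z}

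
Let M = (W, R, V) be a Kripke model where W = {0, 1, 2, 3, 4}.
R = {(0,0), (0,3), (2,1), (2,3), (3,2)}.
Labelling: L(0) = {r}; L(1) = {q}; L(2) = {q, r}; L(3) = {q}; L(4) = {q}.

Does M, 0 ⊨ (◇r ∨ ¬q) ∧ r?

Yes

At 0: ◇r ∨ ¬q is true, r is true, so (◇r ∨ ¬q) ∧ r is true.
  At 0: ◇r is true, ¬q is true, so ◇r ∨ ¬q is true.
    At 0: ◇r requires r at some successor in {0, 3}.
      r holds at 0, so ◇r is true at 0.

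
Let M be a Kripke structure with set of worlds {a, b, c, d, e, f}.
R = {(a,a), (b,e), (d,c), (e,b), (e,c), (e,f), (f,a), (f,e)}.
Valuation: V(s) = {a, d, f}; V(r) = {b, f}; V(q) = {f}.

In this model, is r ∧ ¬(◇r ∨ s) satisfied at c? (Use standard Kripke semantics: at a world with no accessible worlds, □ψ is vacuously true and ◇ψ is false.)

No

At c: r is false, ¬(◇r ∨ s) is true, so r ∧ ¬(◇r ∨ s) is false.
  At c: ◇r ∨ s is false, so ¬(◇r ∨ s) is true.
    At c: ◇r is false, s is false, so ◇r ∨ s is false.
      At c: no accessible worlds, so ◇r is false.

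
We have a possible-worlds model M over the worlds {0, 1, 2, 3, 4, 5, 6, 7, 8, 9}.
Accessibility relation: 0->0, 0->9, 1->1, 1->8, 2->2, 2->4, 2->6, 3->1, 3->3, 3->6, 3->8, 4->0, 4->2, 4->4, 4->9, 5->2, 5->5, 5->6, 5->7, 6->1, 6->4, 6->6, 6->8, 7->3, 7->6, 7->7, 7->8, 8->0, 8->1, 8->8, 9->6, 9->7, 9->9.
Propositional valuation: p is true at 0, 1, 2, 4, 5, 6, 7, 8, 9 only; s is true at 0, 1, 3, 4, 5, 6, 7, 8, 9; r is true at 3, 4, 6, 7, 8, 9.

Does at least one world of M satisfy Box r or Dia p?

Yes

Recall that Box ψ holds at a world iff ψ holds at every accessible world, and Dia ψ holds iff ψ holds at some accessible world.
Let φ = Box r or Dia p. Evaluate φ at each world:
  0 (successors {0, 9}): φ is true.
  1 (successors {1, 8}): φ is true.
  2 (successors {2, 4, 6}): φ is true.
  3 (successors {1, 3, 6, 8}): φ is true.
  4 (successors {0, 2, 4, 9}): φ is true.
  5 (successors {2, 5, 6, 7}): φ is true.
  6 (successors {1, 4, 6, 8}): φ is true.
  7 (successors {3, 6, 7, 8}): φ is true.
  8 (successors {0, 1, 8}): φ is true.
  9 (successors {6, 7, 9}): φ is true.
Detail at 0 (witness):
  At 0: Box r is false, Dia p is true, so Box r or Dia p is true.
    At 0: Box r requires r at every successor {0, 9}.
      r fails at 0, so Box r is false at 0.
    At 0: Dia p requires p at some successor in {0, 9}.
      p holds at 0, so Dia p is true at 0.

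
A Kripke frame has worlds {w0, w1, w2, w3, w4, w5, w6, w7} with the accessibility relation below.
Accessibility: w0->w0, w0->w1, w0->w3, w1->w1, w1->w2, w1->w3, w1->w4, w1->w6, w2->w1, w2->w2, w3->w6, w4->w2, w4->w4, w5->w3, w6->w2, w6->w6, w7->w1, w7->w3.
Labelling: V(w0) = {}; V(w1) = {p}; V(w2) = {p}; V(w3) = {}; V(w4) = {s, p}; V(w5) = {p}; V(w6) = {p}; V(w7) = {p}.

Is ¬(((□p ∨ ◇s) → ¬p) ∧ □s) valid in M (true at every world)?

Yes

Let φ = ¬(((□p ∨ ◇s) → ¬p) ∧ □s). Evaluate φ at each world:
  w0 (successors {w0, w1, w3}): φ is true.
  w1 (successors {w1, w2, w3, w4, w6}): φ is true.
  w2 (successors {w1, w2}): φ is true.
  w3 (successors {w6}): φ is true.
  w4 (successors {w2, w4}): φ is true.
  w5 (successors {w3}): φ is true.
  w6 (successors {w2, w6}): φ is true.
  w7 (successors {w1, w3}): φ is true.
For instance, at w4:
  At w4: ((□p ∨ ◇s) → ¬p) ∧ □s is false, so ¬(((□p ∨ ◇s) → ¬p) ∧ □s) is true.
    At w4: (□p ∨ ◇s) → ¬p is false, □s is false, so ((□p ∨ ◇s) → ¬p) ∧ □s is false.
      At w4: □p ∨ ◇s is true, ¬p is false, so (□p ∨ ◇s) → ¬p is false.
      At w4: □s requires s at every successor {w2, w4}.
        s fails at w2, so □s is false at w4.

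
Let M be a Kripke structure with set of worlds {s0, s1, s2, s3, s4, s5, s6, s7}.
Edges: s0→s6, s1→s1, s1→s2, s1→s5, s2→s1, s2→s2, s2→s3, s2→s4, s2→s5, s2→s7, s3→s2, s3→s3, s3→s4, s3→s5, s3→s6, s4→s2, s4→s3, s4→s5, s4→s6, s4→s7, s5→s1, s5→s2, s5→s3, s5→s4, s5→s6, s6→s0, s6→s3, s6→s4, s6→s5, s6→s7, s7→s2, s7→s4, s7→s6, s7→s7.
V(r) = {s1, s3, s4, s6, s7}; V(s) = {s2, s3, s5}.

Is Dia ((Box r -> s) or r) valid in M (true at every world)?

Let φ = Dia ((Box r -> s) or r). Evaluate φ at each world:
  s0 (successors {s6}): φ is true.
  s1 (successors {s1, s2, s5}): φ is true.
  s2 (successors {s1, s2, s3, s4, s5, s7}): φ is true.
  s3 (successors {s2, s3, s4, s5, s6}): φ is true.
  s4 (successors {s2, s3, s5, s6, s7}): φ is true.
  s5 (successors {s1, s2, s3, s4, s6}): φ is true.
  s6 (successors {s0, s3, s4, s5, s7}): φ is true.
  s7 (successors {s2, s4, s6, s7}): φ is true.
For instance, at s2:
  At s2: Dia ((Box r -> s) or r) requires (Box r -> s) or r at some successor in {s1, s2, s3, s4, s5, s7}.
    (Box r -> s) or r holds at s1, so Dia ((Box r -> s) or r) is true at s2.
      At s1: Box r -> s is true, r is true, so (Box r -> s) or r is true.

Yes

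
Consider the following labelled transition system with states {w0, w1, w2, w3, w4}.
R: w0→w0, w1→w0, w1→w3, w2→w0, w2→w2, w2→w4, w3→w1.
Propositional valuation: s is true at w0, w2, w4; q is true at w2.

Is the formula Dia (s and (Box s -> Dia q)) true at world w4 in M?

At w4: no accessible worlds, so Dia (s and (Box s -> Dia q)) is false.

No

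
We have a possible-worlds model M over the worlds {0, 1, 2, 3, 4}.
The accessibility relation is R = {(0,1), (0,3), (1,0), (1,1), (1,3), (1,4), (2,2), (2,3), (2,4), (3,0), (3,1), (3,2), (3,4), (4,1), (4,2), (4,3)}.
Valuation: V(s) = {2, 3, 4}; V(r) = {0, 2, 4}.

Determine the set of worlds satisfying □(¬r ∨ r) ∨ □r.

Let φ = □(¬r ∨ r) ∨ □r. Evaluate φ at each world:
  0 (successors {1, 3}): φ is true.
  1 (successors {0, 1, 3, 4}): φ is true.
  2 (successors {2, 3, 4}): φ is true.
  3 (successors {0, 1, 2, 4}): φ is true.
  4 (successors {1, 2, 3}): φ is true.
For instance, at 1:
  At 1: □(¬r ∨ r) is true, □r is false, so □(¬r ∨ r) ∨ □r is true.
    At 1: □(¬r ∨ r) requires ¬r ∨ r at every successor {0, 1, 3, 4}.
      At 0: ¬r ∨ r is true.
      At 1: ¬r ∨ r is true.
      At 3: ¬r ∨ r is true.
      At 4: ¬r ∨ r is true.
    So □(¬r ∨ r) is true at 1.
    At 1: □r requires r at every successor {0, 1, 3, 4}.
      r fails at 1, so □r is false at 1.
Satisfying worlds: {0, 1, 2, 3, 4}

0, 1, 2, 3, 4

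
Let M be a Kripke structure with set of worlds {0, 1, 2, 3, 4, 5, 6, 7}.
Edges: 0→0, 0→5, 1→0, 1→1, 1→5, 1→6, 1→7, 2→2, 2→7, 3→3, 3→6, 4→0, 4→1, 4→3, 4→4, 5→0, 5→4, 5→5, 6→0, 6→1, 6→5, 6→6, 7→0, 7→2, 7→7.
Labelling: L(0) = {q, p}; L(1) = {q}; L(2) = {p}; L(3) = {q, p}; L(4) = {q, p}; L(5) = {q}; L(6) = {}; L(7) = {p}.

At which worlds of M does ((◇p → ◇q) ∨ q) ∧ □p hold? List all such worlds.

Let φ = ((◇p → ◇q) ∨ q) ∧ □p. Evaluate φ at each world:
  0 (successors {0, 5}): φ is false.
  1 (successors {0, 1, 5, 6, 7}): φ is false.
  2 (successors {2, 7}): φ is false.
  3 (successors {3, 6}): φ is false.
  4 (successors {0, 1, 3, 4}): φ is false.
  5 (successors {0, 4, 5}): φ is false.
  6 (successors {0, 1, 5, 6}): φ is false.
  7 (successors {0, 2, 7}): φ is true.
For instance, at 1:
  At 1: (◇p → ◇q) ∨ q is true, □p is false, so ((◇p → ◇q) ∨ q) ∧ □p is false.
    At 1: ◇p → ◇q is true, q is true, so (◇p → ◇q) ∨ q is true.
      At 1: ◇p is true, ◇q is true, so ◇p → ◇q is true.
    At 1: □p requires p at every successor {0, 1, 5, 6, 7}.
      p fails at 1, so □p is false at 1.
Satisfying worlds: {7}

7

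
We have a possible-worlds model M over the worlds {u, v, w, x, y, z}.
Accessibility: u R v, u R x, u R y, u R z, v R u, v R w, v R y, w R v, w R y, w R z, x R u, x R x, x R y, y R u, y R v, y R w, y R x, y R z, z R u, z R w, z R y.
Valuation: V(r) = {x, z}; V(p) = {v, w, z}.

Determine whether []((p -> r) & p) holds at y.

No

At y: []((p -> r) & p) requires (p -> r) & p at every successor {u, v, w, x, z}.
  (p -> r) & p fails at u, so []((p -> r) & p) is false at y.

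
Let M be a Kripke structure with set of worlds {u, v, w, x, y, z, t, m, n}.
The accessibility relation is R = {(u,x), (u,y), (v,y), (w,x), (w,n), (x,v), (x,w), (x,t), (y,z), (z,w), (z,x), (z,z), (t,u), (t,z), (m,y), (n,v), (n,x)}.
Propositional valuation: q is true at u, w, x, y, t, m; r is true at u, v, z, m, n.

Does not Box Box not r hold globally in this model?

Yes

Let φ = not Box Box not r. Evaluate φ at each world:
  u (successors {x, y}): φ is true.
  v (successors {y}): φ is true.
  w (successors {x, n}): φ is true.
  x (successors {v, w, t}): φ is true.
  y (successors {z}): φ is true.
  z (successors {w, x, z}): φ is true.
  t (successors {u, z}): φ is true.
  m (successors {y}): φ is true.
  n (successors {v, x}): φ is true.
For instance, at n:
  At n: Box Box not r is false, so not Box Box not r is true.
    At n: Box Box not r requires Box not r at every successor {v, x}.
      Box not r fails at x, so Box Box not r is false at n.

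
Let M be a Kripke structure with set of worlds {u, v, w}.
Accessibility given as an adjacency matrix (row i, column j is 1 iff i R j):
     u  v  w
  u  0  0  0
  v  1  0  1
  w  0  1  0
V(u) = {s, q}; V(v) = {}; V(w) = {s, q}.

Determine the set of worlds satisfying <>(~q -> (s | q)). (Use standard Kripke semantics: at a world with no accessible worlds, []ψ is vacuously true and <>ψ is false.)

Let φ = <>(~q -> (s | q)). Evaluate φ at each world:
  u (successors ∅): φ is false.
  v (successors {u, w}): φ is true.
  w (successors {v}): φ is false.
For instance, at v:
  At v: <>(~q -> (s | q)) requires ~q -> (s | q) at some successor in {u, w}.
    ~q -> (s | q) holds at u, so <>(~q -> (s | q)) is true at v.
Satisfying worlds: {v}

v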